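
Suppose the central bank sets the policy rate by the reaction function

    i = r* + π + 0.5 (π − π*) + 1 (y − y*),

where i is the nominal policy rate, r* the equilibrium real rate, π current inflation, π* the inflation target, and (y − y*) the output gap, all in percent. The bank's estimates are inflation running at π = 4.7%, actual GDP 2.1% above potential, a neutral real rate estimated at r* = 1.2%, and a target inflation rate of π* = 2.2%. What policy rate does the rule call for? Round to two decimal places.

9.25%

Output 2.1% above potential → (y − y*) = 2.1.
i = 1.2 + 4.7 + 0.5 × (4.7 − 2.2) + 1 × 2.1
   = 1.2 + 4.7 + 1.25 + 2.1 = 9.25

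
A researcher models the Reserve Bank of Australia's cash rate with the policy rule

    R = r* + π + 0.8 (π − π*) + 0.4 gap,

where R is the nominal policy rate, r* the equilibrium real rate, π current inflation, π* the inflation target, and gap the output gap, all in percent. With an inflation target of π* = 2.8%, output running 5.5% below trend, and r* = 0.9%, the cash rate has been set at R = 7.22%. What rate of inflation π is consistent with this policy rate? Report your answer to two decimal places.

Output 5.5% below potential → gap = -5.5.
Collecting π: R = r* + (1 + 0.8) π − 0.8 π* + 0.4 gap
1.8 π = 7.22 − 0.9 + 0.8 × 2.8 − 0.4 × (-5.5) = 10.76
π = 10.76 / 1.8 = 5.98

5.98%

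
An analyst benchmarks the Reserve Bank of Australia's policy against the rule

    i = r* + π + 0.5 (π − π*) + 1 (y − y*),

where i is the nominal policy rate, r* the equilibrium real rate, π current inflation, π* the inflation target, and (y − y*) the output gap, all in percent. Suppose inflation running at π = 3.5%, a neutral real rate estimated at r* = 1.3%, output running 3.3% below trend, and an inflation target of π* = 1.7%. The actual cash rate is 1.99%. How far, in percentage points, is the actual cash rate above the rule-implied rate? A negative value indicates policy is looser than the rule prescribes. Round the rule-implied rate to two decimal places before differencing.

-0.41 pp

Output 3.3% below potential → (y − y*) = -3.3.
i = 1.3 + 3.5 + 0.5 × (3.5 − 1.7) + 1 × (-3.3)
   = 1.3 + 3.5 + 0.9 − 3.3 = 2.40
Deviation = 1.99 − 2.40 = -0.41 pp.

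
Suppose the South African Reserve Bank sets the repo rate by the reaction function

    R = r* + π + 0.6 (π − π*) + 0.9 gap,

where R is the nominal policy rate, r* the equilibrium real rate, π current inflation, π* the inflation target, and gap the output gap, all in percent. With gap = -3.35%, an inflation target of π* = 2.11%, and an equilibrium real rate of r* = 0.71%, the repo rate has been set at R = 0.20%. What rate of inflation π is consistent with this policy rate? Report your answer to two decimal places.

2.36%

Collecting π: R = r* + (1 + 0.6) π − 0.6 π* + 0.9 gap
1.6 π = 0.20 − 0.71 + 0.6 × 2.11 − 0.9 × (-3.35) = 3.771
π = 3.771 / 1.6 = 2.36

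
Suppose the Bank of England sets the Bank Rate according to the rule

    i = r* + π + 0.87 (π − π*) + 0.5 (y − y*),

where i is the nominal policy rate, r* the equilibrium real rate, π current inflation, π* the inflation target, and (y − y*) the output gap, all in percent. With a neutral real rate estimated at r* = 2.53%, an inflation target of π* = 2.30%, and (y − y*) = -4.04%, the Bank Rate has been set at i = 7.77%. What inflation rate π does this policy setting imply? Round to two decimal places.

Collecting π: i = r* + (1 + 0.87) π − 0.87 π* + 0.5 (y − y*)
1.87 π = 7.77 − 2.53 + 0.87 × 2.30 − 0.5 × (-4.04) = 9.261
π = 9.261 / 1.87 = 4.95

4.95%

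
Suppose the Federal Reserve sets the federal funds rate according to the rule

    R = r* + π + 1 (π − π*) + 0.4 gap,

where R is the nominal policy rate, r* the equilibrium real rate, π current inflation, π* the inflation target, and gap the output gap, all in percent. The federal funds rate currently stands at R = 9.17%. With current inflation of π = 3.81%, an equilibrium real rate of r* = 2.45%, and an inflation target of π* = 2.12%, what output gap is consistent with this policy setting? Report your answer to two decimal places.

3.05%

0.4 gap = 9.17 − 2.45 − 3.81 − 1 × (3.81 − 2.12) = 1.22
gap = 1.22 / 0.4 = 3.05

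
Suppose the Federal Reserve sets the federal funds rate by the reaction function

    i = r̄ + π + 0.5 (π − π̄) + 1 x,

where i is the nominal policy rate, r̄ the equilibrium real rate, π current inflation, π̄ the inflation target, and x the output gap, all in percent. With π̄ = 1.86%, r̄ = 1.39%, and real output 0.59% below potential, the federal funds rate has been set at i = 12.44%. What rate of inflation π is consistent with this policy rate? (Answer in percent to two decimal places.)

8.38%

Output 0.59% below potential → x = -0.59.
Collecting π: i = r̄ + (1 + 0.5) π − 0.5 π̄ + 1 x
1.5 π = 12.44 − 1.39 + 0.5 × 1.86 − 1 × (-0.59) = 12.57
π = 12.57 / 1.5 = 8.38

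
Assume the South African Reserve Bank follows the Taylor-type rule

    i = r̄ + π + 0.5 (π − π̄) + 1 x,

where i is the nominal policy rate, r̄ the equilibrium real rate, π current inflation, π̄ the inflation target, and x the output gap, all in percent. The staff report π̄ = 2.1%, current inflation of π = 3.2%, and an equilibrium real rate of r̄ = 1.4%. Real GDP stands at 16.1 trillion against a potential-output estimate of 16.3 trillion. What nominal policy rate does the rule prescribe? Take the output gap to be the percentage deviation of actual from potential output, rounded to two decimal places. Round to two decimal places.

Output gap = 100 × (16.1 − 16.3) / 16.3 = -1.23%.
i = 1.40 + 3.20 + 0.5 × (3.20 − 2.10) + 1 × (-1.23)
   = 1.40 + 3.2 + 0.55 − 1.23 = 3.92

3.92%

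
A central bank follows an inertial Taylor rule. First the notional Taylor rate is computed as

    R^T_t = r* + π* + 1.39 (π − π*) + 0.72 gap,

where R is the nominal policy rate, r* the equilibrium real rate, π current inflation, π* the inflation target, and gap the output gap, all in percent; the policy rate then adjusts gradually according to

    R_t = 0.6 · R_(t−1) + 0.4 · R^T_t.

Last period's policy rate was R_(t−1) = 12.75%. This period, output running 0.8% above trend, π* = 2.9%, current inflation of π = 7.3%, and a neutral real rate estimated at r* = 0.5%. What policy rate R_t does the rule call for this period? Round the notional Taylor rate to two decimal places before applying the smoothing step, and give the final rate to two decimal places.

11.69%

Output 0.8% above potential → gap = 0.8.
R^T_t = 0.5 + 2.9 + 1.39 × (7.3 − 2.9) + 0.72 × 0.8
   = 0.5 + 2.9 + 6.116 + 0.576 = 10.09
R_t = 0.6 × 12.75 + 0.4 × 10.09 = 7.65 + 4.036 = 11.69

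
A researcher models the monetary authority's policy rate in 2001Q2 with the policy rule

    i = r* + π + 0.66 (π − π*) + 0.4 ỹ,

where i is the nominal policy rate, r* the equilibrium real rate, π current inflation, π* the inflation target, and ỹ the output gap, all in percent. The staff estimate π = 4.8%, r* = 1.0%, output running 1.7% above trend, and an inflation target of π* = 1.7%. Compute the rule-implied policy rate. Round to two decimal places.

Output 1.7% above potential → ỹ = 1.7.
i = 1.0 + 4.8 + 0.66 × (4.8 − 1.7) + 0.4 × 1.7
   = 1.0 + 4.8 + 2.046 + 0.68 = 8.53

8.53%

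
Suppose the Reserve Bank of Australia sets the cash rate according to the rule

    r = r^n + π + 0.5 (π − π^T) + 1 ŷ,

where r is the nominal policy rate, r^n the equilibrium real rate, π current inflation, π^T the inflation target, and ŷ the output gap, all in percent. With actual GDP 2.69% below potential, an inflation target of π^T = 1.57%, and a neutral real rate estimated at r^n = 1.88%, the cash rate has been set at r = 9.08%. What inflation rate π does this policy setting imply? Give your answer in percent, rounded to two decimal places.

Output 2.69% below potential → ŷ = -2.69.
Collecting π: r = r^n + (1 + 0.5) π − 0.5 π^T + 1 ŷ
1.5 π = 9.08 − 1.88 + 0.5 × 1.57 − 1 × (-2.69) = 10.675
π = 10.675 / 1.5 = 7.12

7.12%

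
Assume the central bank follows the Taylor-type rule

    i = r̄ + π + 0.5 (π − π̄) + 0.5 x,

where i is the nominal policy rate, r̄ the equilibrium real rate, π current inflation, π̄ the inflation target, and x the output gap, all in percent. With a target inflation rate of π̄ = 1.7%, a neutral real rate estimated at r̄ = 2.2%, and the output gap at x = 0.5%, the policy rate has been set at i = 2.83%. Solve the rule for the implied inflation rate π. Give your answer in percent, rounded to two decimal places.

0.82%

Collecting π: i = r̄ + (1 + 0.5) π − 0.5 π̄ + 0.5 x
1.5 π = 2.83 − 2.2 + 0.5 × 1.7 − 0.5 × 0.5 = 1.23
π = 1.23 / 1.5 = 0.82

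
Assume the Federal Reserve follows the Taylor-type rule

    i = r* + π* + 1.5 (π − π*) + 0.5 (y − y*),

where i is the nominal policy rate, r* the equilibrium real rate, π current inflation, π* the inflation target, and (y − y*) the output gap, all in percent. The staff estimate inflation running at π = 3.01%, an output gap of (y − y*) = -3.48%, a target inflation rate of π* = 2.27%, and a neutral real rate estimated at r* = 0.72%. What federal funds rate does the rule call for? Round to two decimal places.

i = 0.72 + 2.27 + 1.5 × (3.01 − 2.27) + 0.5 × (-3.48)
   = 0.72 + 2.27 + 1.11 − 1.74 = 2.36

2.36%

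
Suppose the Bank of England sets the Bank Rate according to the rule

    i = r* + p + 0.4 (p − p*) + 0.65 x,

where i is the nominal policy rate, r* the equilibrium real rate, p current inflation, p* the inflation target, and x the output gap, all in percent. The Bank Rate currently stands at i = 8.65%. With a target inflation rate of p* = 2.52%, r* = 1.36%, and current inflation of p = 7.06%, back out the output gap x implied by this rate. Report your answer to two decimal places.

-2.44%

0.65 x = 8.65 − 1.36 − 7.06 − 0.4 × (7.06 − 2.52) = -1.586
x = -1.586 / 0.65 = -2.44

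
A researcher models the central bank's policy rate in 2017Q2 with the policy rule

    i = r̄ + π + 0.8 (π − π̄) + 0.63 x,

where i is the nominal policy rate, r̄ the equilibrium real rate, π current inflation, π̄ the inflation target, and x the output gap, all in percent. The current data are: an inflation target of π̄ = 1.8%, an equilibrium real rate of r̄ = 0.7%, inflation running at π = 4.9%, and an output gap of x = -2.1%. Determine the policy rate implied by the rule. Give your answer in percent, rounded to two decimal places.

6.76%

i = 0.7 + 4.9 + 0.8 × (4.9 − 1.8) + 0.63 × (-2.1)
   = 0.7 + 4.9 + 2.48 − 1.323 = 6.76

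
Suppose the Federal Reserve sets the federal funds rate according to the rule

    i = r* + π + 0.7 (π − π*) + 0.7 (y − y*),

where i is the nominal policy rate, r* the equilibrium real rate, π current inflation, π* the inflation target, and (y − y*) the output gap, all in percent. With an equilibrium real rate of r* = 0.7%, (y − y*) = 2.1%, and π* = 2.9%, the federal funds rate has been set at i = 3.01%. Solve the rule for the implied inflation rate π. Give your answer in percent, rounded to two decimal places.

Collecting π: i = r* + (1 + 0.7) π − 0.7 π* + 0.7 (y − y*)
1.7 π = 3.01 − 0.7 + 0.7 × 2.9 − 0.7 × 2.1 = 2.87
π = 2.87 / 1.7 = 1.69

1.69%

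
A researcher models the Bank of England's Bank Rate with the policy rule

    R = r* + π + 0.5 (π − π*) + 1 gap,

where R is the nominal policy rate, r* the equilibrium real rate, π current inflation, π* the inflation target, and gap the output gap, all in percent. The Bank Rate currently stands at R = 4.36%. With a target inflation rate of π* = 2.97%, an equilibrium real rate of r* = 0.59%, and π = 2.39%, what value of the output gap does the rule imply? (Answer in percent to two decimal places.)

1 gap = 4.36 − 0.59 − 2.39 − 0.5 × (2.39 − 2.97) = 1.67
gap = 1.67 / 1 = 1.67

1.67%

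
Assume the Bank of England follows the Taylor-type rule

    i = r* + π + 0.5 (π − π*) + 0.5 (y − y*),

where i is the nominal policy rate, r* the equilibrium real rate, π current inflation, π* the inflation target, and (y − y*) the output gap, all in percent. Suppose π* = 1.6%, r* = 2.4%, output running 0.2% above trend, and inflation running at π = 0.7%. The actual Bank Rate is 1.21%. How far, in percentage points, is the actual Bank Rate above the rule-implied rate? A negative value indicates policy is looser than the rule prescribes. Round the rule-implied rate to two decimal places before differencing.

Output 0.2% above potential → (y − y*) = 0.2.
i = 2.4 + 0.7 + 0.5 × (0.7 − 1.6) + 0.5 × 0.2
   = 2.4 + 0.7 − 0.45 + 0.1 = 2.75
Deviation = 1.21 − 2.75 = -1.54 pp.

-1.54 pp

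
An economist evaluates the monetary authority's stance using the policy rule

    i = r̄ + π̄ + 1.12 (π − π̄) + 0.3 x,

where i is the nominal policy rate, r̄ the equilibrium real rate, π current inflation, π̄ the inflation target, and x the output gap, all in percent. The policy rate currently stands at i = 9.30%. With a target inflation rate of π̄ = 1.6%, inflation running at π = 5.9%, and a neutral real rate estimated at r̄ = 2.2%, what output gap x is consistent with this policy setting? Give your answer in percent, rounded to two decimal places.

0.3 x = 9.30 − 2.2 − 1.6 − 1.12 × (5.9 − 1.6) = 0.684
x = 0.684 / 0.3 = 2.28

2.28%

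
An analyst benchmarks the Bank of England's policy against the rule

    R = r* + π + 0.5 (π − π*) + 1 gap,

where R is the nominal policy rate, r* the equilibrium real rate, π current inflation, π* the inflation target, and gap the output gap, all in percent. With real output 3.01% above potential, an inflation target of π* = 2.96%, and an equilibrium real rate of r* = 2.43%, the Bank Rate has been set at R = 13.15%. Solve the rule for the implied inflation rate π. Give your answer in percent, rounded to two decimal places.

Output 3.01% above potential → gap = 3.01.
Collecting π: R = r* + (1 + 0.5) π − 0.5 π* + 1 gap
1.5 π = 13.15 − 2.43 + 0.5 × 2.96 − 1 × 3.01 = 9.19
π = 9.19 / 1.5 = 6.13

6.13%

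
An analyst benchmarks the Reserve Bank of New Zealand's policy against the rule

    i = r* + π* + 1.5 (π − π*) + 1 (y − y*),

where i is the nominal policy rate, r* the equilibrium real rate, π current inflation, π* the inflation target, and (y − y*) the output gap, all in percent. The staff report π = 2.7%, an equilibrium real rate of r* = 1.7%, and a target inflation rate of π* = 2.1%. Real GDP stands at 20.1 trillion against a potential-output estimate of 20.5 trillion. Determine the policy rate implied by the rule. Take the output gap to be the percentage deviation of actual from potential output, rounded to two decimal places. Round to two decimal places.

2.75%

Output gap = 100 × (20.1 − 20.5) / 20.5 = -1.95%.
i = 1.70 + 2.10 + 1.5 × (2.70 − 2.10) + 1 × (-1.95)
   = 1.70 + 2.1 + 0.9 − 1.95 = 2.75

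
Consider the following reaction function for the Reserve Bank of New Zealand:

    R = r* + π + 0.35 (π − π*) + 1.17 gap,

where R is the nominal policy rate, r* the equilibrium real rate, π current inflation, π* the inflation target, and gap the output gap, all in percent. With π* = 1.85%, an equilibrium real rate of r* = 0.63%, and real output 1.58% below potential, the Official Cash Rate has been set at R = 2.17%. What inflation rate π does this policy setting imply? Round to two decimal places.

2.99%

Output 1.58% below potential → gap = -1.58.
Collecting π: R = r* + (1 + 0.35) π − 0.35 π* + 1.17 gap
1.35 π = 2.17 − 0.63 + 0.35 × 1.85 − 1.17 × (-1.58) = 4.0361
π = 4.0361 / 1.35 = 2.99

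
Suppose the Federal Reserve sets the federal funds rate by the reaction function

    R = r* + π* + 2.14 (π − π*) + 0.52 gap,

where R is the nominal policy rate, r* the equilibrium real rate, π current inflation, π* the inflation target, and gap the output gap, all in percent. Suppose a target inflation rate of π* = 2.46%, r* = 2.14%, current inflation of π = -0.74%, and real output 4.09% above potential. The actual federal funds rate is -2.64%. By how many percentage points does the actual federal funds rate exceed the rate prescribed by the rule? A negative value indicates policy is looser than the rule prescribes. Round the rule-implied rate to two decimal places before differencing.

-2.52 pp

Output 4.09% above potential → gap = 4.09.
R = 2.14 + 2.46 + 2.14 × (-0.74 − 2.46) + 0.52 × 4.09
   = 2.14 + 2.46 − 6.848 + 2.1268 = -0.12
Deviation = -2.64 − (-0.12) = -2.52 pp.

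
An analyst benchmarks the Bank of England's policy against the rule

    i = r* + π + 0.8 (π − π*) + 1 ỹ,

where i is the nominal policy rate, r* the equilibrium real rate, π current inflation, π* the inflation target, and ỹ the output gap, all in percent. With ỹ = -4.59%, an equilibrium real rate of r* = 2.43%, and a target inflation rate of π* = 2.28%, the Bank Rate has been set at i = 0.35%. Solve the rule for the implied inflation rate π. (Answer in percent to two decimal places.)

2.41%

Collecting π: i = r* + (1 + 0.8) π − 0.8 π* + 1 ỹ
1.8 π = 0.35 − 2.43 + 0.8 × 2.28 − 1 × (-4.59) = 4.334
π = 4.334 / 1.8 = 2.41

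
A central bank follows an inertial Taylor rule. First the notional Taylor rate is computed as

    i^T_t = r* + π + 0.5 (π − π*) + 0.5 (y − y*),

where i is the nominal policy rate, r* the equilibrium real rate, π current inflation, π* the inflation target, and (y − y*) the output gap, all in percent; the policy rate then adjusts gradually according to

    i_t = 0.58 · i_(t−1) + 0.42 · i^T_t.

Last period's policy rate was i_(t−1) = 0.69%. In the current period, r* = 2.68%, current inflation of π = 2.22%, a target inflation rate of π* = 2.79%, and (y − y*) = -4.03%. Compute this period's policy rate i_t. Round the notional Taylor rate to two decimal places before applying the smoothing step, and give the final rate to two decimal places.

1.49%

i^T_t = 2.68 + 2.22 + 0.5 × (2.22 − 2.79) + 0.5 × (-4.03)
   = 2.68 + 2.22 − 0.285 − 2.015 = 2.60
i_t = 0.58 × 0.69 + 0.42 × 2.60 = 0.4002 + 1.092 = 1.49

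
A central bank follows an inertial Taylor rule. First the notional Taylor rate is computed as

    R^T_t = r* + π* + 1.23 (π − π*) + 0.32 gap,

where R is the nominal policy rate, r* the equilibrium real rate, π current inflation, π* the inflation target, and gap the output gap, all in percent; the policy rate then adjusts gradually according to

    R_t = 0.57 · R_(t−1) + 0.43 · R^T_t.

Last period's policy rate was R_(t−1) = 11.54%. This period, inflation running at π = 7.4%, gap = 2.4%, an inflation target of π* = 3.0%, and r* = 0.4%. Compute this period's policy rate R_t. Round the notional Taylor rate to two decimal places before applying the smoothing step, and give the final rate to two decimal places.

R^T_t = 0.4 + 3.0 + 1.23 × (7.4 − 3.0) + 0.32 × 2.4
   = 0.4 + 3 + 5.412 + 0.768 = 9.58
R_t = 0.57 × 11.54 + 0.43 × 9.58 = 6.5778 + 4.1194 = 10.70

10.70%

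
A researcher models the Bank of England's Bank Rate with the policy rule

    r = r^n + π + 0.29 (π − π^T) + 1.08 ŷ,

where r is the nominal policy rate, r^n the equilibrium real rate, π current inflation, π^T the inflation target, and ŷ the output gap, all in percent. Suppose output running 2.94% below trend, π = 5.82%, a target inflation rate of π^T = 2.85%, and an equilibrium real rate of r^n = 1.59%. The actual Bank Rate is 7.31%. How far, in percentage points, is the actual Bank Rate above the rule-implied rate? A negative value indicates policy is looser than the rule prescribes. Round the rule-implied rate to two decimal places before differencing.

2.21 pp

Output 2.94% below potential → ŷ = -2.94.
r = 1.59 + 5.82 + 0.29 × (5.82 − 2.85) + 1.08 × (-2.94)
   = 1.59 + 5.82 + 0.8613 − 3.1752 = 5.10
Deviation = 7.31 − 5.10 = 2.21 pp.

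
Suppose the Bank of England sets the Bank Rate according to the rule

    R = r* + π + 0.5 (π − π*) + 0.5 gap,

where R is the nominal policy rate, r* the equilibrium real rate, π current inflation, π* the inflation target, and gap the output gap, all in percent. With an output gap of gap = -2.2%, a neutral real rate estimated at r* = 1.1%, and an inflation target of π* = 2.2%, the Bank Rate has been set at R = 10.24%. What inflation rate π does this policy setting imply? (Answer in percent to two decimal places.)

7.56%

Collecting π: R = r* + (1 + 0.5) π − 0.5 π* + 0.5 gap
1.5 π = 10.24 − 1.1 + 0.5 × 2.2 − 0.5 × (-2.2) = 11.34
π = 11.34 / 1.5 = 7.56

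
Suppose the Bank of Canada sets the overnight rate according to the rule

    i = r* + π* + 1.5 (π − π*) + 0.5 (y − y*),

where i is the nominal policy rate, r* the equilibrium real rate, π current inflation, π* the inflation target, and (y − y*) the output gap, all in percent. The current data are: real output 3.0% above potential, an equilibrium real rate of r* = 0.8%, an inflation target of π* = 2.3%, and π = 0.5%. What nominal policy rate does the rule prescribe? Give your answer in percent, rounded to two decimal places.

Output 3.0% above potential → (y − y*) = 3.0.
i = 0.8 + 2.3 + 1.5 × (0.5 − 2.3) + 0.5 × 3.0
   = 0.8 + 2.3 − 2.7 + 1.5 = 1.90

1.90%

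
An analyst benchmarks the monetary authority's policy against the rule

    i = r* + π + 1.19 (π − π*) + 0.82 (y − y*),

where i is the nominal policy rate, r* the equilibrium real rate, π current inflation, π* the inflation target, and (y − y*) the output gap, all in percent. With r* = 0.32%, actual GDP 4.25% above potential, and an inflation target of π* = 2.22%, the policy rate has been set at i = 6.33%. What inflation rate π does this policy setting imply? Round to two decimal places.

Output 4.25% above potential → (y − y*) = 4.25.
Collecting π: i = r* + (1 + 1.19) π − 1.19 π* + 0.82 (y − y*)
2.19 π = 6.33 − 0.32 + 1.19 × 2.22 − 0.82 × 4.25 = 5.1668
π = 5.1668 / 2.19 = 2.36

2.36%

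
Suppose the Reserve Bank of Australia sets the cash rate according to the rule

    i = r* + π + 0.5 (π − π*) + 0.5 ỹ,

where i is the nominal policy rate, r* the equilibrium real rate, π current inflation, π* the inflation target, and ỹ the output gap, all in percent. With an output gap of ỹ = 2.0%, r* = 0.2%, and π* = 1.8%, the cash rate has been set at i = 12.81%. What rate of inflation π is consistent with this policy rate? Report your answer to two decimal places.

Collecting π: i = r* + (1 + 0.5) π − 0.5 π* + 0.5 ỹ
1.5 π = 12.81 − 0.2 + 0.5 × 1.8 − 0.5 × 2.0 = 12.51
π = 12.51 / 1.5 = 8.34

8.34%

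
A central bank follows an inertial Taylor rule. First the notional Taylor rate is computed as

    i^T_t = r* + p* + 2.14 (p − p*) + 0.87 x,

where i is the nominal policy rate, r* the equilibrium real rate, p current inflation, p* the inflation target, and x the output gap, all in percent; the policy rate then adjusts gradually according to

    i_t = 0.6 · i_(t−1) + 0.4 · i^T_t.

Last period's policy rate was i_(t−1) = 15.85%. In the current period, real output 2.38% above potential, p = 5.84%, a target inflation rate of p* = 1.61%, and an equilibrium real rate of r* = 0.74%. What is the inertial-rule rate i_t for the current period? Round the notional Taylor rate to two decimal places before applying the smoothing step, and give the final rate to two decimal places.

Output 2.38% above potential → x = 2.38.
i^T_t = 0.74 + 1.61 + 2.14 × (5.84 − 1.61) + 0.87 × 2.38
   = 0.74 + 1.61 + 9.0522 + 2.0706 = 13.47
i_t = 0.6 × 15.85 + 0.4 × 13.47 = 9.51 + 5.388 = 14.90

14.90%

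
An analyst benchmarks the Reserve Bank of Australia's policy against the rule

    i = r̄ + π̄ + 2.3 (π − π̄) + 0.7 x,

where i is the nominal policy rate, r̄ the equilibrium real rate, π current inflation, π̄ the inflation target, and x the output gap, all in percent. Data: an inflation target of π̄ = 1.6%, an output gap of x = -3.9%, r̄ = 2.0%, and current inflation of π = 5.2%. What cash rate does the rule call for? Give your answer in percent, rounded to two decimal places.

i = 2.0 + 1.6 + 2.3 × (5.2 − 1.6) + 0.7 × (-3.9)
   = 2.0 + 1.6 + 8.28 − 2.73 = 9.15

9.15%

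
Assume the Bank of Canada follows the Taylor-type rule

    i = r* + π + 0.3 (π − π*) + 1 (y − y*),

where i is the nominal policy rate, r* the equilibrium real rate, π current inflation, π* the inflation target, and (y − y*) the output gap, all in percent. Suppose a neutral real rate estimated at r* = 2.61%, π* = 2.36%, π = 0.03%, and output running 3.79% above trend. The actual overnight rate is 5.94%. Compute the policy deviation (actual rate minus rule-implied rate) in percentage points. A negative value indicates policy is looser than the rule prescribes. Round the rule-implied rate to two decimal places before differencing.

0.21 pp

Output 3.79% above potential → (y − y*) = 3.79.
i = 2.61 + 0.03 + 0.3 × (0.03 − 2.36) + 1 × 3.79
   = 2.61 + 0.03 − 0.699 + 3.79 = 5.73
Deviation = 5.94 − 5.73 = 0.21 pp.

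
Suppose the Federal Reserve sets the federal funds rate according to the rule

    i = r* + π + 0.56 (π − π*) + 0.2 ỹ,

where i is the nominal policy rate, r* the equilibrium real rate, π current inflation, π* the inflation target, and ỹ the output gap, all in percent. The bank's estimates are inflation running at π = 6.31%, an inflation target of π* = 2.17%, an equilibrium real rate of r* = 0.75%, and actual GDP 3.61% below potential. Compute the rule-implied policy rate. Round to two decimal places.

8.66%

Output 3.61% below potential → ỹ = -3.61.
i = 0.75 + 6.31 + 0.56 × (6.31 − 2.17) + 0.2 × (-3.61)
   = 0.75 + 6.31 + 2.3184 − 0.722 = 8.66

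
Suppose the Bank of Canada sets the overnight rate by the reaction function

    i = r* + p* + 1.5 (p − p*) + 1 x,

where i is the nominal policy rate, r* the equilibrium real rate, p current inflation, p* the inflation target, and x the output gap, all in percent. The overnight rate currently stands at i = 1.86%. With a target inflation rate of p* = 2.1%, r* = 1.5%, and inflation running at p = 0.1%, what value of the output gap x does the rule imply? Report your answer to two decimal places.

1.26%

1 x = 1.86 − 1.5 − 2.1 − 1.5 × (0.1 − 2.1) = 1.26
x = 1.26 / 1 = 1.26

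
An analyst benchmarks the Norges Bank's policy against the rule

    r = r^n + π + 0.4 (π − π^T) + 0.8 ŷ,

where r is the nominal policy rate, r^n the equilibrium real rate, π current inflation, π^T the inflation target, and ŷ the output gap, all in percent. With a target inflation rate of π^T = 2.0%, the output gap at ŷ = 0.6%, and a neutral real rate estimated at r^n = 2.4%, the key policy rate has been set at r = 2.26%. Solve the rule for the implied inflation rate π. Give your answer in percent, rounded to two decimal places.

0.13%

Collecting π: r = r^n + (1 + 0.4) π − 0.4 π^T + 0.8 ŷ
1.4 π = 2.26 − 2.4 + 0.4 × 2.0 − 0.8 × 0.6 = 0.18
π = 0.18 / 1.4 = 0.13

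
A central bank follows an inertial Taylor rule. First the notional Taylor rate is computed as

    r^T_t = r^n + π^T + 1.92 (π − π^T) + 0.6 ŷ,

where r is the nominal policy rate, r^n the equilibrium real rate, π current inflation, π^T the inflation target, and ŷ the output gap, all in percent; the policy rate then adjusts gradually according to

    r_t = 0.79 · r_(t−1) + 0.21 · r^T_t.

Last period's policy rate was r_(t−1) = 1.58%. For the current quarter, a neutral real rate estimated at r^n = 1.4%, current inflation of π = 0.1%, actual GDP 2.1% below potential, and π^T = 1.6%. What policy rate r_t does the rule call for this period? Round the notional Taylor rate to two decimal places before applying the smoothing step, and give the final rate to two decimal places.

1.01%

Output 2.1% below potential → ŷ = -2.1.
r^T_t = 1.4 + 1.6 + 1.92 × (0.1 − 1.6) + 0.6 × (-2.1)
   = 1.4 + 1.6 − 2.88 − 1.26 = -1.14
r_t = 0.79 × 1.58 + 0.21 × (-1.14) = 1.2482 − 0.2394 = 1.01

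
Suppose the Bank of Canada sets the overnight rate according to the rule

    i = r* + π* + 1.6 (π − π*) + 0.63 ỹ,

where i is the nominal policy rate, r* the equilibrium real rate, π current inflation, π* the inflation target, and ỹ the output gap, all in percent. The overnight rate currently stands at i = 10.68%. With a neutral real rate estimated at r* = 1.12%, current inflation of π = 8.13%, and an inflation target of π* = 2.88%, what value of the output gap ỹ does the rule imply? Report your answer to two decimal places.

-2.73%

0.63 ỹ = 10.68 − 1.12 − 2.88 − 1.6 × (8.13 − 2.88) = -1.72
ỹ = -1.72 / 0.63 = -2.73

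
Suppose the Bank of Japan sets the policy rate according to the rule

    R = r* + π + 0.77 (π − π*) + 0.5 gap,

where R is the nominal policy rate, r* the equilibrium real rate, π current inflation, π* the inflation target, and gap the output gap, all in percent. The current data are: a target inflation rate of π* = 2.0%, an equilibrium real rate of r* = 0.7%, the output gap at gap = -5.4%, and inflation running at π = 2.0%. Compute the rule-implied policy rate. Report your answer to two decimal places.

0.00%

R = 0.7 + 2.0 + 0.77 × (2.0 − 2.0) + 0.5 × (-5.4)
   = 0.7 + 2 + 0 − 2.7 = 0.00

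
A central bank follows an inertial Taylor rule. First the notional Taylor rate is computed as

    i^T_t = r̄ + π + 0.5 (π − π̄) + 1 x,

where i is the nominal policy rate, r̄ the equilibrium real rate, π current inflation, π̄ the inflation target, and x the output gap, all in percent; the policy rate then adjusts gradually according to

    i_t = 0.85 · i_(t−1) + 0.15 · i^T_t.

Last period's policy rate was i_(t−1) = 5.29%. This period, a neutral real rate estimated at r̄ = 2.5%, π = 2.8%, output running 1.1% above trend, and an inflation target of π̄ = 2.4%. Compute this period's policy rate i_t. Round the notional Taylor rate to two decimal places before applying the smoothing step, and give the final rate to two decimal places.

Output 1.1% above potential → x = 1.1.
i^T_t = 2.5 + 2.8 + 0.5 × (2.8 − 2.4) + 1 × 1.1
   = 2.5 + 2.8 + 0.2 + 1.1 = 6.60
i_t = 0.85 × 5.29 + 0.15 × 6.60 = 4.4965 + 0.99 = 5.49

5.49%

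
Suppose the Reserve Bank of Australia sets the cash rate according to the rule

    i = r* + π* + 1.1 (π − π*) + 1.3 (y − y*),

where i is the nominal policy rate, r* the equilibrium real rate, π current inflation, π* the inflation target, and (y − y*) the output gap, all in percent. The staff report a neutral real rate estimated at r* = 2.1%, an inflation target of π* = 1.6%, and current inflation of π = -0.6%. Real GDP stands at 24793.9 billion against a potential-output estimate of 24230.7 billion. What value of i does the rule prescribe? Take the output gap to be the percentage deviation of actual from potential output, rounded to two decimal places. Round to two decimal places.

4.30%

Output gap = 100 × (24793.9 − 24230.7) / 24230.7 = 2.32%.
i = 2.10 + 1.60 + 1.1 × (-0.60 − 1.60) + 1.3 × 2.32
   = 2.10 + 1.6 − 2.42 + 3.016 = 4.30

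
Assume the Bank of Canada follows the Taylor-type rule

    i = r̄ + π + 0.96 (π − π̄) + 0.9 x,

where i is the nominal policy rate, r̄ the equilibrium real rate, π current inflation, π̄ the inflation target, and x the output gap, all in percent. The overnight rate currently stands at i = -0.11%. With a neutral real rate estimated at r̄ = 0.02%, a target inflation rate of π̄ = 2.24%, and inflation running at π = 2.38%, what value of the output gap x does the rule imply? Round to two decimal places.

-2.94%

0.9 x = -0.11 − 0.02 − 2.38 − 0.96 × (2.38 − 2.24) = -2.6444
x = -2.6444 / 0.9 = -2.94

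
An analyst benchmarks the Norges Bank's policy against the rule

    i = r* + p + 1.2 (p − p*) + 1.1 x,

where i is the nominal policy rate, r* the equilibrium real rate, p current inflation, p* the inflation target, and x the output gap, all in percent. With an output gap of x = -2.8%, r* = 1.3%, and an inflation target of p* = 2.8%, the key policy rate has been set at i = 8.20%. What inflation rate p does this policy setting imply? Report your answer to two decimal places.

6.06%

Collecting p: i = r* + (1 + 1.2) p − 1.2 p* + 1.1 x
2.2 p = 8.20 − 1.3 + 1.2 × 2.8 − 1.1 × (-2.8) = 13.34
p = 13.34 / 2.2 = 6.06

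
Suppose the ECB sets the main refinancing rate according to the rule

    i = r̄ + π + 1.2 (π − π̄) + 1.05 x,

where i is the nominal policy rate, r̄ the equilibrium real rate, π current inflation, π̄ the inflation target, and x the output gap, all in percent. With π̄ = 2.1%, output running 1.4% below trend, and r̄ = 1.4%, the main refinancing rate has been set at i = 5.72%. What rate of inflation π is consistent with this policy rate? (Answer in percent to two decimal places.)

3.78%

Output 1.4% below potential → x = -1.4.
Collecting π: i = r̄ + (1 + 1.2) π − 1.2 π̄ + 1.05 x
2.2 π = 5.72 − 1.4 + 1.2 × 2.1 − 1.05 × (-1.4) = 8.31
π = 8.31 / 2.2 = 3.78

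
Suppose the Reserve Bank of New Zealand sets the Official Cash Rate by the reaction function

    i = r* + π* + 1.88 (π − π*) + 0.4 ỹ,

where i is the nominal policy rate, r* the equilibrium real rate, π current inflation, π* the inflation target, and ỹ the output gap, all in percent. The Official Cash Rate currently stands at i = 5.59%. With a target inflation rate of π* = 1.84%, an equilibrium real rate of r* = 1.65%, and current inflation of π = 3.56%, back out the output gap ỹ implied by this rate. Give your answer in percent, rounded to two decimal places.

0.4 ỹ = 5.59 − 1.65 − 1.84 − 1.88 × (3.56 − 1.84) = -1.1336
ỹ = -1.1336 / 0.4 = -2.83

-2.83%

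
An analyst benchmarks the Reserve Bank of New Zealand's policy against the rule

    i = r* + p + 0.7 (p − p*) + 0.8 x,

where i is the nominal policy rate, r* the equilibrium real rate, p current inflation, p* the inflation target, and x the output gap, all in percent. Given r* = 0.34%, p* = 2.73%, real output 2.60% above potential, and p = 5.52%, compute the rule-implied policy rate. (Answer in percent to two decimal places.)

Output 2.60% above potential → x = 2.60.
i = 0.34 + 5.52 + 0.7 × (5.52 − 2.73) + 0.8 × 2.60
   = 0.34 + 5.52 + 1.953 + 2.08 = 9.89

9.89%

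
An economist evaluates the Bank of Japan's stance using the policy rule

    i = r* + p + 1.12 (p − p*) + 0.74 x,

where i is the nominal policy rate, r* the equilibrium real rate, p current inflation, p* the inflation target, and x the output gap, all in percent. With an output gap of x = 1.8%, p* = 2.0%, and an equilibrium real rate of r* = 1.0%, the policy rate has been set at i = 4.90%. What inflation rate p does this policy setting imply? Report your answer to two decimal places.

2.27%

Collecting p: i = r* + (1 + 1.12) p − 1.12 p* + 0.74 x
2.12 p = 4.90 − 1.0 + 1.12 × 2.0 − 0.74 × 1.8 = 4.808
p = 4.808 / 2.12 = 2.27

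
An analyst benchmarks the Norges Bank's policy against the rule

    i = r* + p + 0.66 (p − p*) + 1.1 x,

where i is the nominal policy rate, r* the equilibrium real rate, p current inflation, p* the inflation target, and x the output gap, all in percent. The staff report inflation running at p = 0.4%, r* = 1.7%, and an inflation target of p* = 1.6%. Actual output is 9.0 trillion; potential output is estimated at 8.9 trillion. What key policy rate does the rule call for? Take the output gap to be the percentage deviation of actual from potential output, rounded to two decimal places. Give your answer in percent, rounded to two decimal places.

2.54%

Output gap = 100 × (9.0 − 8.9) / 8.9 = 1.12%.
i = 1.70 + 0.40 + 0.66 × (0.40 − 1.60) + 1.1 × 1.12
   = 1.70 + 0.4 − 0.792 + 1.232 = 2.54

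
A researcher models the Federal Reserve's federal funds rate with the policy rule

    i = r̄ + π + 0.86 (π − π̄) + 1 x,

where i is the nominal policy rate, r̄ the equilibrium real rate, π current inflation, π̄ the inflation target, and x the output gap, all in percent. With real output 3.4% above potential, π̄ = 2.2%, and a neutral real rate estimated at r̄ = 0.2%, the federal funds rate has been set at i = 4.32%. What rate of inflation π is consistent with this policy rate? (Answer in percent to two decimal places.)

1.40%

Output 3.4% above potential → x = 3.4.
Collecting π: i = r̄ + (1 + 0.86) π − 0.86 π̄ + 1 x
1.86 π = 4.32 − 0.2 + 0.86 × 2.2 − 1 × 3.4 = 2.612
π = 2.612 / 1.86 = 1.40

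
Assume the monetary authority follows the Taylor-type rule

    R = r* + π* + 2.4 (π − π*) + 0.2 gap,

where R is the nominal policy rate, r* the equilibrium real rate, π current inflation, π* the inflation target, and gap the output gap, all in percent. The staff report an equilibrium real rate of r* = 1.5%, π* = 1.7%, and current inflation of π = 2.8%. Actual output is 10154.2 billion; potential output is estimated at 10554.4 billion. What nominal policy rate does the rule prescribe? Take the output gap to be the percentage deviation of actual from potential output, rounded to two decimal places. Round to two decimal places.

5.08%

Output gap = 100 × (10154.2 − 10554.4) / 10554.4 = -3.79%.
R = 1.50 + 1.70 + 2.4 × (2.80 − 1.70) + 0.2 × (-3.79)
   = 1.50 + 1.7 + 2.64 − 0.758 = 5.08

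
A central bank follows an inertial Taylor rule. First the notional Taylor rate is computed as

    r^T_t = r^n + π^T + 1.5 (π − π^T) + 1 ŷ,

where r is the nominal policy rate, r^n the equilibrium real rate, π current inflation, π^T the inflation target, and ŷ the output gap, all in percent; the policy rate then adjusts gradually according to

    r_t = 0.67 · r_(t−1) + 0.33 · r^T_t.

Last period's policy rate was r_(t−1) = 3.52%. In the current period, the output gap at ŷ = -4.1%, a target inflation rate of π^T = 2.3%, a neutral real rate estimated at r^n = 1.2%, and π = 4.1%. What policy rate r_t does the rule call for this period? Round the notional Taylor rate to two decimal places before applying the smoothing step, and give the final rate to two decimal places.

r^T_t = 1.2 + 2.3 + 1.5 × (4.1 − 2.3) + 1 × (-4.1)
   = 1.2 + 2.3 + 2.7 − 4.1 = 2.10
r_t = 0.67 × 3.52 + 0.33 × 2.10 = 2.3584 + 0.693 = 3.05

3.05%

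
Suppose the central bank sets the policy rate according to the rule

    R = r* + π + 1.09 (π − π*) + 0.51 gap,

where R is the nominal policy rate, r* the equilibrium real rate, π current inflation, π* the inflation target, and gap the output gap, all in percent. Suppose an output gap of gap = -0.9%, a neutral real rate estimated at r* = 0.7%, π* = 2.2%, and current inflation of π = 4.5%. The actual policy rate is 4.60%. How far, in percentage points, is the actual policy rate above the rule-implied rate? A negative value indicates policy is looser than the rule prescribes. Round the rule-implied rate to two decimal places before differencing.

R = 0.7 + 4.5 + 1.09 × (4.5 − 2.2) + 0.51 × (-0.9)
   = 0.7 + 4.5 + 2.507 − 0.459 = 7.25
Deviation = 4.60 − 7.25 = -2.65 pp.

-2.65 pp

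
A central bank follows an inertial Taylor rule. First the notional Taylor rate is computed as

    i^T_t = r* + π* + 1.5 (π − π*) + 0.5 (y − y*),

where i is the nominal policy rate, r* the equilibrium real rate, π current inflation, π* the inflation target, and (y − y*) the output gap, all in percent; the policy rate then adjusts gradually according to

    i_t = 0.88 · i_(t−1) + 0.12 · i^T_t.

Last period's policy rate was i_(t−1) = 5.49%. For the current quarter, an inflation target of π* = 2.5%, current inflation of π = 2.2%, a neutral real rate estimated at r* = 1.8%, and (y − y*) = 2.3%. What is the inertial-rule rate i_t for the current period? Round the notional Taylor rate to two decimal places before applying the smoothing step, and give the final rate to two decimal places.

i^T_t = 1.8 + 2.5 + 1.5 × (2.2 − 2.5) + 0.5 × 2.3
   = 1.8 + 2.5 − 0.45 + 1.15 = 5.00
i_t = 0.88 × 5.49 + 0.12 × 5.00 = 4.8312 + 0.6 = 5.43

5.43%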